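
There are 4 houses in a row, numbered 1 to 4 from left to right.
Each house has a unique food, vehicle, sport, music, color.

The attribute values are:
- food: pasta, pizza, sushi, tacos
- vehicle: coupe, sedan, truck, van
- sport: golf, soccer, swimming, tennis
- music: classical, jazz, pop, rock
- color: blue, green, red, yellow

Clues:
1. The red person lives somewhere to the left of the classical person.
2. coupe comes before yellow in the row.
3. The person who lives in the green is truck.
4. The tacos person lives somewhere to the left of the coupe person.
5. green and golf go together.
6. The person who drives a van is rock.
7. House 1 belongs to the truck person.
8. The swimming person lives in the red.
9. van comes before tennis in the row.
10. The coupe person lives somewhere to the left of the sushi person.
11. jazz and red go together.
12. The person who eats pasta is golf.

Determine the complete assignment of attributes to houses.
Solution:

House | Food | Vehicle | Sport | Music | Color
----------------------------------------------
  1   | pasta | truck | golf | pop | green
  2   | tacos | van | soccer | rock | blue
  3   | pizza | coupe | swimming | jazz | red
  4   | sushi | sedan | tennis | classical | yellow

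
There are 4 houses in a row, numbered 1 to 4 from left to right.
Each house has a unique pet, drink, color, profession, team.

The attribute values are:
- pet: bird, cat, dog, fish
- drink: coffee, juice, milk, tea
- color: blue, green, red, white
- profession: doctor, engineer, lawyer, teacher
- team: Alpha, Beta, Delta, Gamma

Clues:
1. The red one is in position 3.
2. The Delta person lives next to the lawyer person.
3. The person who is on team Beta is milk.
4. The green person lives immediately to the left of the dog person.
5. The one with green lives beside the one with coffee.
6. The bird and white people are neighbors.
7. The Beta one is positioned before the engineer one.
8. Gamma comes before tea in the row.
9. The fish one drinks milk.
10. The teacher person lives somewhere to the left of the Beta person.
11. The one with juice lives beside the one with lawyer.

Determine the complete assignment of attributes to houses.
Solution:

House | Pet | Drink | Color | Profession | Team
-----------------------------------------------
  1   | bird | juice | green | teacher | Delta
  2   | dog | coffee | white | lawyer | Gamma
  3   | fish | milk | red | doctor | Beta
  4   | cat | tea | blue | engineer | Alpha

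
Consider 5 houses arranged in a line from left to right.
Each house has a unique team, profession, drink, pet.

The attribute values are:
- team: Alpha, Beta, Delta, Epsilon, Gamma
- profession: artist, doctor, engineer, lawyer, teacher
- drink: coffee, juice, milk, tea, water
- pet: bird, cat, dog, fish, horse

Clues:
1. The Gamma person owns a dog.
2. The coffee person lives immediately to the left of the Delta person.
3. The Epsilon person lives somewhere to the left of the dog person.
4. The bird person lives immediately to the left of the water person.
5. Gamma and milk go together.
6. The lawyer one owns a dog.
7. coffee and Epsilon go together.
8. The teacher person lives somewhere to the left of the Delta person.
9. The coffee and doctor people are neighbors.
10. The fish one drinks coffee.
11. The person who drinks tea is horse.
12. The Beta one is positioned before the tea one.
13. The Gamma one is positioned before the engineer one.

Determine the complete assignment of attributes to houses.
Solution:

House | Team | Profession | Drink | Pet
---------------------------------------
  1   | Epsilon | teacher | coffee | fish
  2   | Delta | doctor | juice | bird
  3   | Beta | artist | water | cat
  4   | Gamma | lawyer | milk | dog
  5   | Alpha | engineer | tea | horse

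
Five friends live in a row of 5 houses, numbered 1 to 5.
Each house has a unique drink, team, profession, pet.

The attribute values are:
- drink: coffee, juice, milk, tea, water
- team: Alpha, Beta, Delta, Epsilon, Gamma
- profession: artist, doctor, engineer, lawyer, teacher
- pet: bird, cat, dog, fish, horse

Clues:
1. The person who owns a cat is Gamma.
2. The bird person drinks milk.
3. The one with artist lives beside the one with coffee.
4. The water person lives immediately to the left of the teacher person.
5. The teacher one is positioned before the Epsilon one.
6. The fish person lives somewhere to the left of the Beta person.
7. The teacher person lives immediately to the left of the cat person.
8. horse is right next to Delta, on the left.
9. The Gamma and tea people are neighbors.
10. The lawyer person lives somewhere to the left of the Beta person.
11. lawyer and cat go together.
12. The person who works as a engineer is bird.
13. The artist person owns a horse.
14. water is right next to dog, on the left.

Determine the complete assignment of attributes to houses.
Solution:

House | Drink | Team | Profession | Pet
---------------------------------------
  1   | water | Alpha | artist | horse
  2   | coffee | Delta | teacher | dog
  3   | juice | Gamma | lawyer | cat
  4   | tea | Epsilon | doctor | fish
  5   | milk | Beta | engineer | bird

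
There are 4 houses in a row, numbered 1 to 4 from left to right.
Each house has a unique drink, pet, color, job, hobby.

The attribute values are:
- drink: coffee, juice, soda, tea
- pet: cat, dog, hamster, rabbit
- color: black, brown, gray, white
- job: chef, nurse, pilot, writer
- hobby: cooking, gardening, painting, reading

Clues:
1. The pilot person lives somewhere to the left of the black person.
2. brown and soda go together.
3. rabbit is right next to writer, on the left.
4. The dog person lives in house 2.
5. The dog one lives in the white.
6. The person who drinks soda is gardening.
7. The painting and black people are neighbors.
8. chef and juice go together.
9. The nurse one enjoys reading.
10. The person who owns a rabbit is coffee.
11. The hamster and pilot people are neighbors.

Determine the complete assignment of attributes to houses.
Solution:

House | Drink | Pet | Color | Job | Hobby
-----------------------------------------
  1   | juice | hamster | gray | chef | cooking
  2   | tea | dog | white | pilot | painting
  3   | coffee | rabbit | black | nurse | reading
  4   | soda | cat | brown | writer | gardening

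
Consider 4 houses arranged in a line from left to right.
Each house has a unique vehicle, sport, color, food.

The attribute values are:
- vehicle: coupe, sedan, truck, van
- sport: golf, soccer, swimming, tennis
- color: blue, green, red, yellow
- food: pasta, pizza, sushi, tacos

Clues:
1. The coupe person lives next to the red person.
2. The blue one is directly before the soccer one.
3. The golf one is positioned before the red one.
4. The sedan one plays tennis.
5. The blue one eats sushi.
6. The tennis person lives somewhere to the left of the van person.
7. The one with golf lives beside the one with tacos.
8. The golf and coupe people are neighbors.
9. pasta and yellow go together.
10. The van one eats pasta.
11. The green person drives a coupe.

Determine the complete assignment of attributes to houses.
Solution:

House | Vehicle | Sport | Color | Food
--------------------------------------
  1   | truck | golf | blue | sushi
  2   | coupe | soccer | green | tacos
  3   | sedan | tennis | red | pizza
  4   | van | swimming | yellow | pasta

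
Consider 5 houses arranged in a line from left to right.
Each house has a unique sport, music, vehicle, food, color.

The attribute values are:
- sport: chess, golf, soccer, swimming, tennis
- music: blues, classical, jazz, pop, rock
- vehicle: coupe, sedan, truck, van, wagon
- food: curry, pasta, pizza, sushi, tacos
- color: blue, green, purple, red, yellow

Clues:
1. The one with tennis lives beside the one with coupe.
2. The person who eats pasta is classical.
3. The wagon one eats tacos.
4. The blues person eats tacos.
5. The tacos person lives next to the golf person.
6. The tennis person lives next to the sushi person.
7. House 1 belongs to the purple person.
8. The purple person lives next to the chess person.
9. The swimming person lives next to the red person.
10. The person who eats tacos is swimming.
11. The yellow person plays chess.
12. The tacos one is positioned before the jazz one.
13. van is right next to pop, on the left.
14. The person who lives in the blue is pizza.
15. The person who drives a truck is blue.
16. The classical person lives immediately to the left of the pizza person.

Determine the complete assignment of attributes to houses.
Solution:

House | Sport | Music | Vehicle | Food | Color
----------------------------------------------
  1   | tennis | rock | van | curry | purple
  2   | chess | pop | coupe | sushi | yellow
  3   | swimming | blues | wagon | tacos | green
  4   | golf | classical | sedan | pasta | red
  5   | soccer | jazz | truck | pizza | blue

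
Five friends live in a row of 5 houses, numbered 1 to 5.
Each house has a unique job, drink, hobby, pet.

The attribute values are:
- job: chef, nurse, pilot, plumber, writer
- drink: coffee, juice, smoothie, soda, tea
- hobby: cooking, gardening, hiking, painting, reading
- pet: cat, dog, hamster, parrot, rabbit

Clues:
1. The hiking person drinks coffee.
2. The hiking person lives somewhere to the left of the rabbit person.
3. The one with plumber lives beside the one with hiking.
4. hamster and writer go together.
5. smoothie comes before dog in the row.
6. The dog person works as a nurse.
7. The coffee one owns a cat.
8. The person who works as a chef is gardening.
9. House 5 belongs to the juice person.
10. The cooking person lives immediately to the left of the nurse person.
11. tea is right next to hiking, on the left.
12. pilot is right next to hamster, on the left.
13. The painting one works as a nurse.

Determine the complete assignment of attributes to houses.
Solution:

House | Job | Drink | Hobby | Pet
---------------------------------
  1   | plumber | tea | reading | parrot
  2   | pilot | coffee | hiking | cat
  3   | writer | smoothie | cooking | hamster
  4   | nurse | soda | painting | dog
  5   | chef | juice | gardening | rabbit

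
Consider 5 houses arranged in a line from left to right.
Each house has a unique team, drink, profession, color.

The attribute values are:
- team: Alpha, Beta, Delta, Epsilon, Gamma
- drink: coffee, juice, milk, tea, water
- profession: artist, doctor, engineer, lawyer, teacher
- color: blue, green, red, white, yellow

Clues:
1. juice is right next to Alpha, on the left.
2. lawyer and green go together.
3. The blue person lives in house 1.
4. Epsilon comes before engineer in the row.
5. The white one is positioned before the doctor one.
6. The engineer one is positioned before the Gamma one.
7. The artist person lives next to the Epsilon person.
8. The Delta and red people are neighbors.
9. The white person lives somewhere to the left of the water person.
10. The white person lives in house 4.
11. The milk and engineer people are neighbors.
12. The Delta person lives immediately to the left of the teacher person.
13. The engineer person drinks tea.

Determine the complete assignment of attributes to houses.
Solution:

House | Team | Drink | Profession | Color
-----------------------------------------
  1   | Delta | coffee | artist | blue
  2   | Epsilon | juice | teacher | red
  3   | Alpha | milk | lawyer | green
  4   | Beta | tea | engineer | white
  5   | Gamma | water | doctor | yellow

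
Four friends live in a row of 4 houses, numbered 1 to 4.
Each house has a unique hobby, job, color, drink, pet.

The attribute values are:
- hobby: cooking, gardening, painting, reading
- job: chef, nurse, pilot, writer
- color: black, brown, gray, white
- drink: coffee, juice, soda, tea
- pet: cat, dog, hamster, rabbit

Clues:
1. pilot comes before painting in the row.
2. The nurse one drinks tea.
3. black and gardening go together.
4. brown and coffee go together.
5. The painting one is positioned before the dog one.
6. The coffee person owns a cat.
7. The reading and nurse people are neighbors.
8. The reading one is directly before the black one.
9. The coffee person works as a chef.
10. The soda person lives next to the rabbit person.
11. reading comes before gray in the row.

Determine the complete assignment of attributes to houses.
Solution:

House | Hobby | Job | Color | Drink | Pet
-----------------------------------------
  1   | reading | pilot | white | soda | hamster
  2   | gardening | nurse | black | tea | rabbit
  3   | painting | chef | brown | coffee | cat
  4   | cooking | writer | gray | juice | dog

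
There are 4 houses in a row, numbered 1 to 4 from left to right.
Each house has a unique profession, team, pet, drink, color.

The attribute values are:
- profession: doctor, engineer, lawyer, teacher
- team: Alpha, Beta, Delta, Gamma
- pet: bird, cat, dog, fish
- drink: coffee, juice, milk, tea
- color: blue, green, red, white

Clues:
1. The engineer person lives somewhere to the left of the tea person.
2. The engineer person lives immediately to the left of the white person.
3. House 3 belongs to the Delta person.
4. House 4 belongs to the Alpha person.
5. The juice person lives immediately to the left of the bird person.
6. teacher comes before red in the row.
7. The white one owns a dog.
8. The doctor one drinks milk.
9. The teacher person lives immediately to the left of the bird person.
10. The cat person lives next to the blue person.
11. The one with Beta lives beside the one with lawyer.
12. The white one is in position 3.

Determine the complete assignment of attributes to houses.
Solution:

House | Profession | Team | Pet | Drink | Color
-----------------------------------------------
  1   | teacher | Gamma | cat | juice | green
  2   | engineer | Beta | bird | coffee | blue
  3   | lawyer | Delta | dog | tea | white
  4   | doctor | Alpha | fish | milk | red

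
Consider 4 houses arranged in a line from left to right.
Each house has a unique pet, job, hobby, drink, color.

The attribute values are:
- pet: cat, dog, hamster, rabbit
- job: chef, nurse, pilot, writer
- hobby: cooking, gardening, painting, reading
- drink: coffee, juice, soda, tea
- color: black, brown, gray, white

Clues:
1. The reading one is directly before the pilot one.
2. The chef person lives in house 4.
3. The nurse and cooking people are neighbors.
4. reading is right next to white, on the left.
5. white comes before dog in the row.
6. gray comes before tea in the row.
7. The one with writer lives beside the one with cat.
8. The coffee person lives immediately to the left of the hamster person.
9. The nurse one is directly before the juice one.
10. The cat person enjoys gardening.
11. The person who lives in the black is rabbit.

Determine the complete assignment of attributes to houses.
Solution:

House | Pet | Job | Hobby | Drink | Color
-----------------------------------------
  1   | rabbit | nurse | reading | coffee | black
  2   | hamster | pilot | cooking | juice | white
  3   | dog | writer | painting | soda | gray
  4   | cat | chef | gardening | tea | brown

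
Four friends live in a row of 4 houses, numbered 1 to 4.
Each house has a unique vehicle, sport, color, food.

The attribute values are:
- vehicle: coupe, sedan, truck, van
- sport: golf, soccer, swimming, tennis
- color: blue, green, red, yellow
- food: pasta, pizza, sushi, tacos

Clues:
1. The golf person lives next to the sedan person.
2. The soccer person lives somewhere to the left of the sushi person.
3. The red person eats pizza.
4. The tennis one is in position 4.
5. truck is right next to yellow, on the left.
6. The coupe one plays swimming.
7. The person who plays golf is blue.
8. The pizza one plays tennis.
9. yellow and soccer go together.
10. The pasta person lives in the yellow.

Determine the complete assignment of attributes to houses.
Solution:

House | Vehicle | Sport | Color | Food
--------------------------------------
  1   | truck | golf | blue | tacos
  2   | sedan | soccer | yellow | pasta
  3   | coupe | swimming | green | sushi
  4   | van | tennis | red | pizza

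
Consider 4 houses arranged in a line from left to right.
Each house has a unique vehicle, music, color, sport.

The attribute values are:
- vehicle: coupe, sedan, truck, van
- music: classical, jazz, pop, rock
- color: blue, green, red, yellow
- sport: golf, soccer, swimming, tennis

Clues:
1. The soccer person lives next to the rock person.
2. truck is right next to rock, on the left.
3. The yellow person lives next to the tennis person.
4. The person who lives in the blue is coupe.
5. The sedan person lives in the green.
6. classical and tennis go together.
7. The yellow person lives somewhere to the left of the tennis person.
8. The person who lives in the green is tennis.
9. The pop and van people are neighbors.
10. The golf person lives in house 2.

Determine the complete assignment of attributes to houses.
Solution:

House | Vehicle | Music | Color | Sport
---------------------------------------
  1   | truck | pop | red | soccer
  2   | van | rock | yellow | golf
  3   | sedan | classical | green | tennis
  4   | coupe | jazz | blue | swimming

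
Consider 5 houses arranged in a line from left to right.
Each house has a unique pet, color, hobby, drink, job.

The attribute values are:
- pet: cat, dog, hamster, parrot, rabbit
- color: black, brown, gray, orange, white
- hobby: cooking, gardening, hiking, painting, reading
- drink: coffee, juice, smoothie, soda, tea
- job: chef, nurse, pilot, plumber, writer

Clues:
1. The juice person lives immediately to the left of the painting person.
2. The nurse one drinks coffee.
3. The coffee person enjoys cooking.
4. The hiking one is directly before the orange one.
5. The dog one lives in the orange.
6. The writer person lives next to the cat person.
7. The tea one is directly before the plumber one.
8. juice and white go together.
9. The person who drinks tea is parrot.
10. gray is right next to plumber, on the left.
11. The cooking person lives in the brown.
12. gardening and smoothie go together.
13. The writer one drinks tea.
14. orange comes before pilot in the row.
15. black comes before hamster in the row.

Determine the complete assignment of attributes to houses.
Solution:

House | Pet | Color | Hobby | Drink | Job
-----------------------------------------
  1   | parrot | gray | reading | tea | writer
  2   | cat | white | hiking | juice | plumber
  3   | dog | orange | painting | soda | chef
  4   | rabbit | black | gardening | smoothie | pilot
  5   | hamster | brown | cooking | coffee | nurse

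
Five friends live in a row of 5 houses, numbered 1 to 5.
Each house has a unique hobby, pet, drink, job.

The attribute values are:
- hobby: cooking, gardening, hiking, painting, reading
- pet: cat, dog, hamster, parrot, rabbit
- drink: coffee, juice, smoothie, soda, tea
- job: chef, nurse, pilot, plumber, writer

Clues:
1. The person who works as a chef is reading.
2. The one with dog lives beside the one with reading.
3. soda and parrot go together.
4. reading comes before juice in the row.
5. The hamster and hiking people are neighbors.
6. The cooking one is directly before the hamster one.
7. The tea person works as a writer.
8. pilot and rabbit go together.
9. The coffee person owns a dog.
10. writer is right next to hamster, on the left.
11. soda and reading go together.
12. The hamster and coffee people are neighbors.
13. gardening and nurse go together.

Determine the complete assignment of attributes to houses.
Solution:

House | Hobby | Pet | Drink | Job
---------------------------------
  1   | cooking | cat | tea | writer
  2   | gardening | hamster | smoothie | nurse
  3   | hiking | dog | coffee | plumber
  4   | reading | parrot | soda | chef
  5   | painting | rabbit | juice | pilot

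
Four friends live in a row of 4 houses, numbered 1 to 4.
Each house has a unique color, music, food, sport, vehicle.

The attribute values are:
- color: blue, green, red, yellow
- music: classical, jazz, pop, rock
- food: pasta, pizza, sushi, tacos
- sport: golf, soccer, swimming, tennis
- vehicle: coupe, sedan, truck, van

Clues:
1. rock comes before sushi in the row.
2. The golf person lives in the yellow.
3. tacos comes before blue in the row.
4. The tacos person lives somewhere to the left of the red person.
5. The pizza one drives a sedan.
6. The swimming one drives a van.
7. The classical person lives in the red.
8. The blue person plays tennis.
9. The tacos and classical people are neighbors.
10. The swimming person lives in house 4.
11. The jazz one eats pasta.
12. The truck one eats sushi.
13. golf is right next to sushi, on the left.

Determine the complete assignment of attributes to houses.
Solution:

House | Color | Music | Food | Sport | Vehicle
----------------------------------------------
  1   | yellow | rock | tacos | golf | coupe
  2   | red | classical | sushi | soccer | truck
  3   | blue | pop | pizza | tennis | sedan
  4   | green | jazz | pasta | swimming | van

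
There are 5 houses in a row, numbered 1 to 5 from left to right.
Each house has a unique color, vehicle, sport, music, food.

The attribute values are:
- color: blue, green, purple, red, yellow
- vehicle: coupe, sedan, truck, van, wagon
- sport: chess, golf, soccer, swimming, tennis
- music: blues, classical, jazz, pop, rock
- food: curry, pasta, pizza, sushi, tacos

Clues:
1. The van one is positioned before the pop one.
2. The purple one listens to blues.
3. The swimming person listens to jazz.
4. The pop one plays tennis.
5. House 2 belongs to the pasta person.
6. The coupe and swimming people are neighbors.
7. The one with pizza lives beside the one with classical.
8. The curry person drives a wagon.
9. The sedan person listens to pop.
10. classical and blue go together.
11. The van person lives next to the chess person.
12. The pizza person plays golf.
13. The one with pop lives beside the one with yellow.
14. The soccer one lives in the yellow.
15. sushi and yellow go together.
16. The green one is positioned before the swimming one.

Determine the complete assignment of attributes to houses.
Solution:

House | Color | Vehicle | Sport | Music | Food
----------------------------------------------
  1   | purple | van | golf | blues | pizza
  2   | blue | truck | chess | classical | pasta
  3   | green | sedan | tennis | pop | tacos
  4   | yellow | coupe | soccer | rock | sushi
  5   | red | wagon | swimming | jazz | curry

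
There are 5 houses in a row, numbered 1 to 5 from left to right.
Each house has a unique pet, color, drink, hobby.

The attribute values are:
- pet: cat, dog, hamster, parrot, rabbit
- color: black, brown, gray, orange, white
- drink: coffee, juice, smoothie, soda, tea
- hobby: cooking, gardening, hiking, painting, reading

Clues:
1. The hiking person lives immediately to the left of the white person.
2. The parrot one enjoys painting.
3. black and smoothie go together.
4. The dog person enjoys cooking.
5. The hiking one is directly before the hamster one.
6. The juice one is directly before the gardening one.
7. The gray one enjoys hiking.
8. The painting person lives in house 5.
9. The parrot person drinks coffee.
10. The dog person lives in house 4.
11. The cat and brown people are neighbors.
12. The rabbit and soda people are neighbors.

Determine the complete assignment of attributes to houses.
Solution:

House | Pet | Color | Drink | Hobby
-----------------------------------
  1   | rabbit | gray | juice | hiking
  2   | hamster | white | soda | gardening
  3   | cat | black | smoothie | reading
  4   | dog | brown | tea | cooking
  5   | parrot | orange | coffee | painting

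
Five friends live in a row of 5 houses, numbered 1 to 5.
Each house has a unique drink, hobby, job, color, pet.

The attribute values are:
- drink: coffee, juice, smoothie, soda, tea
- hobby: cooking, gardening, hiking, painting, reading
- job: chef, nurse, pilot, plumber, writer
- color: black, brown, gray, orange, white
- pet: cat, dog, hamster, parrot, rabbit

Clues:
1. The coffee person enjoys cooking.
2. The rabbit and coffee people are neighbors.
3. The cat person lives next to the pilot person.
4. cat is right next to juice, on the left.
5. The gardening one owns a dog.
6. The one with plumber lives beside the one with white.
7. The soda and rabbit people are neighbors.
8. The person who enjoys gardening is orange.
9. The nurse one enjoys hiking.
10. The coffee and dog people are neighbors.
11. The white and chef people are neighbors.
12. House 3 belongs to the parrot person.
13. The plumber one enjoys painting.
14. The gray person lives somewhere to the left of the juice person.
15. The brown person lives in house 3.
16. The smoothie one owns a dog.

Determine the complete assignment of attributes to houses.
Solution:

House | Drink | Hobby | Job | Color | Pet
-----------------------------------------
  1   | soda | painting | plumber | gray | cat
  2   | juice | reading | pilot | white | rabbit
  3   | coffee | cooking | chef | brown | parrot
  4   | smoothie | gardening | writer | orange | dog
  5   | tea | hiking | nurse | black | hamster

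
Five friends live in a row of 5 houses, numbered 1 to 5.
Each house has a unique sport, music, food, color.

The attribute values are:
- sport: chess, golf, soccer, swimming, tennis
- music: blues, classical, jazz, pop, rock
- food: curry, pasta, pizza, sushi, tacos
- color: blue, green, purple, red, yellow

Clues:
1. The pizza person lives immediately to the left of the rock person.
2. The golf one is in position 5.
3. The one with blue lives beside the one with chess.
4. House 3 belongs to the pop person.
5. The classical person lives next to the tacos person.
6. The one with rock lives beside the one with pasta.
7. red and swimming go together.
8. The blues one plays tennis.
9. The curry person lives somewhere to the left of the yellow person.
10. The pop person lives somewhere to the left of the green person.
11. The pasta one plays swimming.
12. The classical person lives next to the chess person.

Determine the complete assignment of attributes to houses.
Solution:

House | Sport | Music | Food | Color
------------------------------------
  1   | soccer | classical | pizza | blue
  2   | chess | rock | tacos | purple
  3   | swimming | pop | pasta | red
  4   | tennis | blues | curry | green
  5   | golf | jazz | sushi | yellow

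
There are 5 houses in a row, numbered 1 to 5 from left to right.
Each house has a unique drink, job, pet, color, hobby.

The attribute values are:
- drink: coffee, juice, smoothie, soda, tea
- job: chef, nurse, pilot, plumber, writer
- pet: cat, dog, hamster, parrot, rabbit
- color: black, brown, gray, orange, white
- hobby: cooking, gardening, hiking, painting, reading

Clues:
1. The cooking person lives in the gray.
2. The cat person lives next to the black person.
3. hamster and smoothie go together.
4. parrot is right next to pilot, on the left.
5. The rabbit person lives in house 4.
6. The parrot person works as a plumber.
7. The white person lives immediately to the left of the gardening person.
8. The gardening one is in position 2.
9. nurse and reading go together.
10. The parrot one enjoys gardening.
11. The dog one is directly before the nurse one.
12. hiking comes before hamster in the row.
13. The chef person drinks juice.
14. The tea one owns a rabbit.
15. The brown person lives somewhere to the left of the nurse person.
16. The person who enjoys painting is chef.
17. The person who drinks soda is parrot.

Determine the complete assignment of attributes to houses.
Solution:

House | Drink | Job | Pet | Color | Hobby
-----------------------------------------
  1   | juice | chef | cat | white | painting
  2   | soda | plumber | parrot | black | gardening
  3   | coffee | pilot | dog | brown | hiking
  4   | tea | nurse | rabbit | orange | reading
  5   | smoothie | writer | hamster | gray | cooking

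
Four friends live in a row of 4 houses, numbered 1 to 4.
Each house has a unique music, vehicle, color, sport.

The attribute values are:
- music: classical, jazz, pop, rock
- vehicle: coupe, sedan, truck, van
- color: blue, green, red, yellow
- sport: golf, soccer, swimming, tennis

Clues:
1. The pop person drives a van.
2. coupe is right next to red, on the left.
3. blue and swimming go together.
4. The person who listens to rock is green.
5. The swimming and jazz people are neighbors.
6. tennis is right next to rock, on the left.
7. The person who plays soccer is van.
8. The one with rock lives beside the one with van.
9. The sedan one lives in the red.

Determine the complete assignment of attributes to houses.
Solution:

House | Music | Vehicle | Color | Sport
---------------------------------------
  1   | classical | coupe | blue | swimming
  2   | jazz | sedan | red | tennis
  3   | rock | truck | green | golf
  4   | pop | van | yellow | soccer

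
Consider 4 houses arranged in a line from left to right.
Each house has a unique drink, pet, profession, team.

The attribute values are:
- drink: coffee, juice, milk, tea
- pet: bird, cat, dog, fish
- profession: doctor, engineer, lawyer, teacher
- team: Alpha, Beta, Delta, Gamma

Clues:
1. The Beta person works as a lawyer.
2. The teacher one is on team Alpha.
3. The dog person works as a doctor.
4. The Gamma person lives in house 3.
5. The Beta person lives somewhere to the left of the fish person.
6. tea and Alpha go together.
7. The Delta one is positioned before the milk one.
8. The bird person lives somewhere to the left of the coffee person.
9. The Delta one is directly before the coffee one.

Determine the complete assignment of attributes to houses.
Solution:

House | Drink | Pet | Profession | Team
---------------------------------------
  1   | juice | bird | engineer | Delta
  2   | coffee | cat | lawyer | Beta
  3   | milk | dog | doctor | Gamma
  4   | tea | fish | teacher | Alpha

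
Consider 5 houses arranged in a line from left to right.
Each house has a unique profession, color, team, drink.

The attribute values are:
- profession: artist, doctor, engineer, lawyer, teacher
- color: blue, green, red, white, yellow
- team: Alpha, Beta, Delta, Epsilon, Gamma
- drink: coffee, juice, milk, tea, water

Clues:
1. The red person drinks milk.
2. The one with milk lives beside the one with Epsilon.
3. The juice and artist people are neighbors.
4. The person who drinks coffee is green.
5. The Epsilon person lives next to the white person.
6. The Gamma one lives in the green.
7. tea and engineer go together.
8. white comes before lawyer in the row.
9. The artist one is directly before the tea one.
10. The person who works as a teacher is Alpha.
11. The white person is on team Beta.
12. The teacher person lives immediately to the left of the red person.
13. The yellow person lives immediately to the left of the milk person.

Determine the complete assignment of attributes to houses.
Solution:

House | Profession | Color | Team | Drink
-----------------------------------------
  1   | teacher | yellow | Alpha | juice
  2   | artist | red | Delta | milk
  3   | engineer | blue | Epsilon | tea
  4   | doctor | white | Beta | water
  5   | lawyer | green | Gamma | coffee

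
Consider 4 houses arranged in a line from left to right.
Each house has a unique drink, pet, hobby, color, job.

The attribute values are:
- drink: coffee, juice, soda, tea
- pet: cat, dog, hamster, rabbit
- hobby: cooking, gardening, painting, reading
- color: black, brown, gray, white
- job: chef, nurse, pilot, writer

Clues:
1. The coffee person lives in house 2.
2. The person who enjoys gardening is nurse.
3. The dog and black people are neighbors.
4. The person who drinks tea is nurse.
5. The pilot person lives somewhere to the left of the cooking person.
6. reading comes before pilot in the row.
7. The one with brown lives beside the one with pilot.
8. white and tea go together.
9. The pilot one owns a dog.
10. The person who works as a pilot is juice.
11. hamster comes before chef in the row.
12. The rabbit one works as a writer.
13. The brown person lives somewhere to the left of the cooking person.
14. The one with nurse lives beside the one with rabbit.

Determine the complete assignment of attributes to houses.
Solution:

House | Drink | Pet | Hobby | Color | Job
-----------------------------------------
  1   | tea | hamster | gardening | white | nurse
  2   | coffee | rabbit | reading | brown | writer
  3   | juice | dog | painting | gray | pilot
  4   | soda | cat | cooking | black | chef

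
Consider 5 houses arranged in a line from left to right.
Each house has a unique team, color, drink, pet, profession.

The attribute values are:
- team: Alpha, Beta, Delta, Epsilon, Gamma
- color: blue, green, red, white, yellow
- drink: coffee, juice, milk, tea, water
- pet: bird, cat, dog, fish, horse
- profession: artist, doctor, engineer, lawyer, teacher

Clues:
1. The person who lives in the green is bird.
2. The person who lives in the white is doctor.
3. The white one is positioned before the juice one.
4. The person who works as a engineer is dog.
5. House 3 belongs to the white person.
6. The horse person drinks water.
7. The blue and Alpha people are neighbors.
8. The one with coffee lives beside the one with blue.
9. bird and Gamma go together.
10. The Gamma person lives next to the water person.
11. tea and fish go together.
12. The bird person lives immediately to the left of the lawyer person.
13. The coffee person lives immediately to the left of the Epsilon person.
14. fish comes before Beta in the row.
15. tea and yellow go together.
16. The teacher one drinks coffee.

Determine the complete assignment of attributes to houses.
Solution:

House | Team | Color | Drink | Pet | Profession
-----------------------------------------------
  1   | Gamma | green | coffee | bird | teacher
  2   | Epsilon | blue | water | horse | lawyer
  3   | Alpha | white | milk | cat | doctor
  4   | Delta | yellow | tea | fish | artist
  5   | Beta | red | juice | dog | engineer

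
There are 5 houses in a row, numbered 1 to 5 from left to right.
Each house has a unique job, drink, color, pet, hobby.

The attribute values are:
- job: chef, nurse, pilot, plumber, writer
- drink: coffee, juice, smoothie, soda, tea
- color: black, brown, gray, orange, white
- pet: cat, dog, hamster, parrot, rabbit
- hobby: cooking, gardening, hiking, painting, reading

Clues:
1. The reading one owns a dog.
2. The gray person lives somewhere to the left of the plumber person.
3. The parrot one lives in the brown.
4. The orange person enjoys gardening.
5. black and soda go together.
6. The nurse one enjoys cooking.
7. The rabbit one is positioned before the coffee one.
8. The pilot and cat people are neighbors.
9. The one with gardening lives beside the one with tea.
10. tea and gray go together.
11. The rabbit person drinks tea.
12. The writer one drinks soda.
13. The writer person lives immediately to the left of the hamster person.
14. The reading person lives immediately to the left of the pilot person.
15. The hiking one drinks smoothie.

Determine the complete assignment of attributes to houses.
Solution:

House | Job | Drink | Color | Pet | Hobby
-----------------------------------------
  1   | writer | soda | black | dog | reading
  2   | pilot | smoothie | white | hamster | hiking
  3   | chef | juice | orange | cat | gardening
  4   | nurse | tea | gray | rabbit | cooking
  5   | plumber | coffee | brown | parrot | painting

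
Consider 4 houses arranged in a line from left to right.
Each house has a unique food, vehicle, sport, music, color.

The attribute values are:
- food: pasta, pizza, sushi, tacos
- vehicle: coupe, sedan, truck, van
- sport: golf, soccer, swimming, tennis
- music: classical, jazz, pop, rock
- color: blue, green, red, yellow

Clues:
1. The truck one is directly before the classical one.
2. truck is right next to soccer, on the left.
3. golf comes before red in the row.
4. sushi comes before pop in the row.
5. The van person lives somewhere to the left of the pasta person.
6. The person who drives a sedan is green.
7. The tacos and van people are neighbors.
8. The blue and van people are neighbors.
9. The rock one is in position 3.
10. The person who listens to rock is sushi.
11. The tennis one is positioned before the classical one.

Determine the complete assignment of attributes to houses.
Solution:

House | Food | Vehicle | Sport | Music | Color
----------------------------------------------
  1   | tacos | truck | tennis | jazz | blue
  2   | pizza | van | soccer | classical | yellow
  3   | sushi | sedan | golf | rock | green
  4   | pasta | coupe | swimming | pop | red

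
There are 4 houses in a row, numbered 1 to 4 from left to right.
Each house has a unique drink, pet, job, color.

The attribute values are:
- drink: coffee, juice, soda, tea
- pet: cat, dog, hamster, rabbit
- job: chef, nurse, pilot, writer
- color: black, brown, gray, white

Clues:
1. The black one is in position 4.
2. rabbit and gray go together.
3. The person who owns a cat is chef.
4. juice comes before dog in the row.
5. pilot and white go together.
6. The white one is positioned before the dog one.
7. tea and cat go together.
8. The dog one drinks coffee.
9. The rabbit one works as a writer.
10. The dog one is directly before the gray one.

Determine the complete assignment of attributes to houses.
Solution:

House | Drink | Pet | Job | Color
---------------------------------
  1   | juice | hamster | pilot | white
  2   | coffee | dog | nurse | brown
  3   | soda | rabbit | writer | gray
  4   | tea | cat | chef | black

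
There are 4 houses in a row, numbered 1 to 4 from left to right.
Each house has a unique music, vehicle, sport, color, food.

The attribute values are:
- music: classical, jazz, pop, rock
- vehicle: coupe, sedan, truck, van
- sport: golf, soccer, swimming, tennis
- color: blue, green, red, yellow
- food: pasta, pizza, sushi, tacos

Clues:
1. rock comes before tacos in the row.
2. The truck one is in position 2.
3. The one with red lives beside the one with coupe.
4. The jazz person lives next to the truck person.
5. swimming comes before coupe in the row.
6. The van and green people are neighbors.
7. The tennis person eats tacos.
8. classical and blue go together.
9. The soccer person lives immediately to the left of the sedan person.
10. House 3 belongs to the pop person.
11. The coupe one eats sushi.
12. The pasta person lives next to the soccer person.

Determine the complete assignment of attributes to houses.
Solution:

House | Music | Vehicle | Sport | Color | Food
----------------------------------------------
  1   | jazz | van | swimming | yellow | pasta
  2   | rock | truck | soccer | green | pizza
  3   | pop | sedan | tennis | red | tacos
  4   | classical | coupe | golf | blue | sushi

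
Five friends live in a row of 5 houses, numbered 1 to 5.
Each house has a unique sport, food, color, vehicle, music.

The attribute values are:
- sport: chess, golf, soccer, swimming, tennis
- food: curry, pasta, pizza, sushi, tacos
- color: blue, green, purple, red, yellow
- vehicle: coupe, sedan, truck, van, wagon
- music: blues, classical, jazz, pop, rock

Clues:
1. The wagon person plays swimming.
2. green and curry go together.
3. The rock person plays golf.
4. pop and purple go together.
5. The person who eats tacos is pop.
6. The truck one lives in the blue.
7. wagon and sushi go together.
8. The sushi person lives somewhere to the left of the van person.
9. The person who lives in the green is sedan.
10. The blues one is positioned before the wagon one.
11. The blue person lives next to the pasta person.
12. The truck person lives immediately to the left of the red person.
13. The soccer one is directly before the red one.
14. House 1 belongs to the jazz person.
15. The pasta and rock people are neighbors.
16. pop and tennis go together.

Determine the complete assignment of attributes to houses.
Solution:

House | Sport | Food | Color | Vehicle | Music
----------------------------------------------
  1   | soccer | pizza | blue | truck | jazz
  2   | chess | pasta | red | coupe | blues
  3   | golf | curry | green | sedan | rock
  4   | swimming | sushi | yellow | wagon | classical
  5   | tennis | tacos | purple | van | pop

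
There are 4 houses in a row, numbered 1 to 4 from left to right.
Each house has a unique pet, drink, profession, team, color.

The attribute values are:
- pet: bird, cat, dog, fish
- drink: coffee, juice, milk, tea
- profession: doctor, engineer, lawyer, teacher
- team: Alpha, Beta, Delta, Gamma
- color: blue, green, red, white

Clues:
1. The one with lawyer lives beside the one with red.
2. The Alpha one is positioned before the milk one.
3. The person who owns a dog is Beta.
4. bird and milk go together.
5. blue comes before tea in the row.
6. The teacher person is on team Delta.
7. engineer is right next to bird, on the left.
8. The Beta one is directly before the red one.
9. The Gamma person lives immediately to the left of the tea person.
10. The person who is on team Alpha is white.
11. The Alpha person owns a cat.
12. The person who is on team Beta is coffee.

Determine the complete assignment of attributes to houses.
Solution:

House | Pet | Drink | Profession | Team | Color
-----------------------------------------------
  1   | dog | coffee | lawyer | Beta | blue
  2   | fish | juice | doctor | Gamma | red
  3   | cat | tea | engineer | Alpha | white
  4   | bird | milk | teacher | Delta | green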